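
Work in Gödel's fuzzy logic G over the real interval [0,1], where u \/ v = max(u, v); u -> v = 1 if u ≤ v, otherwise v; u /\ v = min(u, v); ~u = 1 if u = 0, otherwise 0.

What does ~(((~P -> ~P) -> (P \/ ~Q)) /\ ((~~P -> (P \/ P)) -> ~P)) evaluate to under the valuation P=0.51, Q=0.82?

1.00

~P: Gödel ¬ of 0.51 = 0 (operand ≠ 0)
~P: Gödel ¬ of 0.51 = 0 (operand ≠ 0)
(~P -> ~P): 0 ≤ 0, so result = 1
~Q: Gödel ¬ of 0.82 = 0 (operand ≠ 0)
(P \/ ~Q) = max(0.51, 0) = 0.51
((~P -> ~P) -> (P \/ ~Q)): 1 > 0.51, so result = 0.51
~P: Gödel ¬ of 0.51 = 0 (operand ≠ 0)
~~P: Gödel ¬ of 0 = 1 (operand is 0)
(P \/ P) = max(0.51, 0.51) = 0.51
(~~P -> (P \/ P)): 1 > 0.51, so result = 0.51
~P: Gödel ¬ of 0.51 = 0 (operand ≠ 0)
((~~P -> (P \/ P)) -> ~P): 0.51 > 0, so result = 0
(((~P -> ~P) -> (P \/ ~Q)) /\ ((~~P -> (P \/ P)) -> ~P)) = min(0.51, 0) = 0
~(((~P -> ~P) -> (P \/ ~Q)) /\ ((~~P -> (P \/ P)) -> ~P)): Gödel ¬ of 0 = 1 (operand is 0)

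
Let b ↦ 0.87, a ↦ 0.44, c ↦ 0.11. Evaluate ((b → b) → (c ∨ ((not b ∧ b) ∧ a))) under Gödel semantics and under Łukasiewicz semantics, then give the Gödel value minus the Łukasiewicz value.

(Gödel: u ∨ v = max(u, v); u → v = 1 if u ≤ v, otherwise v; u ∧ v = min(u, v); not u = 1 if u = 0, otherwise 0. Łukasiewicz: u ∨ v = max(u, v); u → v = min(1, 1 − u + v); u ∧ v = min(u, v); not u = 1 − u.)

-0.02

Gödel evaluation:
  (b → b): 0.87 ≤ 0.87, so result = 1
  not b: Gödel ¬ of 0.87 = 0 (operand ≠ 0)
  (not b ∧ b) = min(0, 0.87) = 0
  ((not b ∧ b) ∧ a) = min(0, 0.44) = 0
  (c ∨ ((not b ∧ b) ∧ a)) = max(0.11, 0) = 0.11
  ((b → b) → (c ∨ ((not b ∧ b) ∧ a))): 1 > 0.11, so result = 0.11
  Gödel value = 0.11
Łukasiewicz evaluation:
  (b → b): min(1, 1 − 0.87 + 0.87) = 1
  not b: Łukasiewicz ¬ gives 1 − 0.87 = 0.13
  (not b ∧ b) = min(0.13, 0.87) = 0.13
  ((not b ∧ b) ∧ a) = min(0.13, 0.44) = 0.13
  (c ∨ ((not b ∧ b) ∧ a)) = max(0.11, 0.13) = 0.13
  ((b → b) → (c ∨ ((not b ∧ b) ∧ a))): min(1, 1 − 1 + 0.13) = 0.13
  Łukasiewicz value = 0.13
Difference: 0.11 − 0.13 = -0.02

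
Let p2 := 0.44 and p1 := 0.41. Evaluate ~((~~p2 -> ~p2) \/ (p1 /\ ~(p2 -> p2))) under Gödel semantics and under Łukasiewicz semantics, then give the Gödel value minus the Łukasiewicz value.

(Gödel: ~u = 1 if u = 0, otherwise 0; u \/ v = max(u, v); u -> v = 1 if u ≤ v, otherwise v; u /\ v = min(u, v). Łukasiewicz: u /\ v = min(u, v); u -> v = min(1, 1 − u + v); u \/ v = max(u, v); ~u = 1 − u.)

Gödel evaluation:
  ~p2: Gödel ¬ of 0.44 = 0 (operand ≠ 0)
  ~~p2: Gödel ¬ of 0 = 1 (operand is 0)
  ~p2: Gödel ¬ of 0.44 = 0 (operand ≠ 0)
  (~~p2 -> ~p2): 1 > 0, so result = 0
  (p2 -> p2): 0.44 ≤ 0.44, so result = 1
  ~(p2 -> p2): Gödel ¬ of 1 = 0 (operand ≠ 0)
  (p1 /\ ~(p2 -> p2)) = min(0.41, 0) = 0
  ((~~p2 -> ~p2) \/ (p1 /\ ~(p2 -> p2))) = max(0, 0) = 0
  ~((~~p2 -> ~p2) \/ (p1 /\ ~(p2 -> p2))): Gödel ¬ of 0 = 1 (operand is 0)
  Gödel value = 1
Łukasiewicz evaluation:
  ~p2: Łukasiewicz ¬ gives 1 − 0.44 = 0.56
  ~~p2: Łukasiewicz ¬ gives 1 − 0.56 = 0.44
  ~p2: Łukasiewicz ¬ gives 1 − 0.44 = 0.56
  (~~p2 -> ~p2): min(1, 1 − 0.44 + 0.56) = 1
  (p2 -> p2): min(1, 1 − 0.44 + 0.44) = 1
  ~(p2 -> p2): Łukasiewicz ¬ gives 1 − 1 = 0
  (p1 /\ ~(p2 -> p2)) = min(0.41, 0) = 0
  ((~~p2 -> ~p2) \/ (p1 /\ ~(p2 -> p2))) = max(1, 0) = 1
  ~((~~p2 -> ~p2) \/ (p1 /\ ~(p2 -> p2))): Łukasiewicz ¬ gives 1 − 1 = 0
  Łukasiewicz value = 0
Difference: 1 − 0 = 1.00

1.00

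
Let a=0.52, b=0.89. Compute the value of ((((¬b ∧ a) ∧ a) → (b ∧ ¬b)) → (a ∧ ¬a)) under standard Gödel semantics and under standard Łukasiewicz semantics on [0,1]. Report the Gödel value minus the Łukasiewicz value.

Gödel evaluation:
  ¬b: Gödel ¬ of 0.89 = 0 (operand ≠ 0)
  (¬b ∧ a) = min(0, 0.52) = 0
  ((¬b ∧ a) ∧ a) = min(0, 0.52) = 0
  ¬b: Gödel ¬ of 0.89 = 0 (operand ≠ 0)
  (b ∧ ¬b) = min(0.89, 0) = 0
  (((¬b ∧ a) ∧ a) → (b ∧ ¬b)): 0 ≤ 0, so result = 1
  ¬a: Gödel ¬ of 0.52 = 0 (operand ≠ 0)
  (a ∧ ¬a) = min(0.52, 0) = 0
  ((((¬b ∧ a) ∧ a) → (b ∧ ¬b)) → (a ∧ ¬a)): 1 > 0, so result = 0
  Gödel value = 0
Łukasiewicz evaluation:
  ¬b: Łukasiewicz ¬ gives 1 − 0.89 = 0.11
  (¬b ∧ a) = min(0.11, 0.52) = 0.11
  ((¬b ∧ a) ∧ a) = min(0.11, 0.52) = 0.11
  ¬b: Łukasiewicz ¬ gives 1 − 0.89 = 0.11
  (b ∧ ¬b) = min(0.89, 0.11) = 0.11
  (((¬b ∧ a) ∧ a) → (b ∧ ¬b)): min(1, 1 − 0.11 + 0.11) = 1
  ¬a: Łukasiewicz ¬ gives 1 − 0.52 = 0.48
  (a ∧ ¬a) = min(0.52, 0.48) = 0.48
  ((((¬b ∧ a) ∧ a) → (b ∧ ¬b)) → (a ∧ ¬a)): min(1, 1 − 1 + 0.48) = 0.48
  Łukasiewicz value = 0.48
Difference: 0 − 0.48 = -0.48

-0.48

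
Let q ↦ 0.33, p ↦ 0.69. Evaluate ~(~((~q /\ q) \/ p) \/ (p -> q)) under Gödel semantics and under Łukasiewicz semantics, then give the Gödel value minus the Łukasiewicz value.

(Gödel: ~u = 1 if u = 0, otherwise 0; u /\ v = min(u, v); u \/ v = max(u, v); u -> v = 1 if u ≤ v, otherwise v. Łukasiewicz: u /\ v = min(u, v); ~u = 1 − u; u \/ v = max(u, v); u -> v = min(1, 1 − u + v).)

Gödel evaluation:
  ~q: Gödel ¬ of 0.33 = 0 (operand ≠ 0)
  (~q /\ q) = min(0, 0.33) = 0
  ((~q /\ q) \/ p) = max(0, 0.69) = 0.69
  ~((~q /\ q) \/ p): Gödel ¬ of 0.69 = 0 (operand ≠ 0)
  (p -> q): 0.69 > 0.33, so result = 0.33
  (~((~q /\ q) \/ p) \/ (p -> q)) = max(0, 0.33) = 0.33
  ~(~((~q /\ q) \/ p) \/ (p -> q)): Gödel ¬ of 0.33 = 0 (operand ≠ 0)
  Gödel value = 0
Łukasiewicz evaluation:
  ~q: Łukasiewicz ¬ gives 1 − 0.33 = 0.67
  (~q /\ q) = min(0.67, 0.33) = 0.33
  ((~q /\ q) \/ p) = max(0.33, 0.69) = 0.69
  ~((~q /\ q) \/ p): Łukasiewicz ¬ gives 1 − 0.69 = 0.31
  (p -> q): min(1, 1 − 0.69 + 0.33) = 0.64
  (~((~q /\ q) \/ p) \/ (p -> q)) = max(0.31, 0.64) = 0.64
  ~(~((~q /\ q) \/ p) \/ (p -> q)): Łukasiewicz ¬ gives 1 − 0.64 = 0.36
  Łukasiewicz value = 0.36
Difference: 0 − 0.36 = -0.36

-0.36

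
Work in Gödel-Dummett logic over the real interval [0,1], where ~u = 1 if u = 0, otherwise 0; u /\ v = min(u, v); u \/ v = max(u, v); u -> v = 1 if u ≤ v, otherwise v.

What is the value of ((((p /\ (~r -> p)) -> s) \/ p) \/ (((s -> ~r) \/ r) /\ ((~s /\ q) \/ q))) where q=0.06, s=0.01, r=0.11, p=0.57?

0.57

~r: Gödel ¬ of 0.11 = 0 (operand ≠ 0)
(~r -> p): 0 ≤ 0.57, so result = 1
(p /\ (~r -> p)) = min(0.57, 1) = 0.57
((p /\ (~r -> p)) -> s): 0.57 > 0.01, so result = 0.01
(((p /\ (~r -> p)) -> s) \/ p) = max(0.01, 0.57) = 0.57
~r: Gödel ¬ of 0.11 = 0 (operand ≠ 0)
(s -> ~r): 0.01 > 0, so result = 0
((s -> ~r) \/ r) = max(0, 0.11) = 0.11
~s: Gödel ¬ of 0.01 = 0 (operand ≠ 0)
(~s /\ q) = min(0, 0.06) = 0
((~s /\ q) \/ q) = max(0, 0.06) = 0.06
(((s -> ~r) \/ r) /\ ((~s /\ q) \/ q)) = min(0.11, 0.06) = 0.06
((((p /\ (~r -> p)) -> s) \/ p) \/ (((s -> ~r) \/ r) /\ ((~s /\ q) \/ q))) = max(0.57, 0.06) = 0.57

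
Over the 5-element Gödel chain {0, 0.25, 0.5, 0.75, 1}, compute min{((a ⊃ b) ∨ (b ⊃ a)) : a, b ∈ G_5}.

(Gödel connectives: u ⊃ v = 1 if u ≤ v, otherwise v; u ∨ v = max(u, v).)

Every assignment gives 1. For instance at a = 0, b = 0:
  (a ⊃ b): 0 ≤ 0, so result = 1
  (b ⊃ a): 0 ≤ 0, so result = 1
  ((a ⊃ b) ∨ (b ⊃ a)) = max(1, 1) = 1
All 25 assignments give value 1 — the formula is a G_5-tautology.

1.00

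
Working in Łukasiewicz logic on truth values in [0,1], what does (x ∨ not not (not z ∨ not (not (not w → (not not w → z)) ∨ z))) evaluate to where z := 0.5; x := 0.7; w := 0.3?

not z: Łukasiewicz ¬ gives 1 − 0.5 = 0.5
not w: Łukasiewicz ¬ gives 1 − 0.3 = 0.7
not w: Łukasiewicz ¬ gives 1 − 0.3 = 0.7
not not w: Łukasiewicz ¬ gives 1 − 0.7 = 0.3
(not not w → z): min(1, 1 − 0.3 + 0.5) = 1
(not w → (not not w → z)): min(1, 1 − 0.7 + 1) = 1
not (not w → (not not w → z)): Łukasiewicz ¬ gives 1 − 1 = 0
(not (not w → (not not w → z)) ∨ z) = max(0, 0.5) = 0.5
not (not (not w → (not not w → z)) ∨ z): Łukasiewicz ¬ gives 1 − 0.5 = 0.5
(not z ∨ not (not (not w → (not not w → z)) ∨ z)) = max(0.5, 0.5) = 0.5
not (not z ∨ not (not (not w → (not not w → z)) ∨ z)): Łukasiewicz ¬ gives 1 − 0.5 = 0.5
not not (not z ∨ not (not (not w → (not not w → z)) ∨ z)): Łukasiewicz ¬ gives 1 − 0.5 = 0.5
(x ∨ not not (not z ∨ not (not (not w → (not not w → z)) ∨ z))) = max(0.7, 0.5) = 0.7

0.70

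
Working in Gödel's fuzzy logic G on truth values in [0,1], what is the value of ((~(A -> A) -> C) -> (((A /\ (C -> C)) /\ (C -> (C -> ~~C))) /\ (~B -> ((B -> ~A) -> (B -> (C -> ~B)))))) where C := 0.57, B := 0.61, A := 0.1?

0.10

(A -> A): 0.1 ≤ 0.1, so result = 1
~(A -> A): Gödel ¬ of 1 = 0 (operand ≠ 0)
(~(A -> A) -> C): 0 ≤ 0.57, so result = 1
(C -> C): 0.57 ≤ 0.57, so result = 1
(A /\ (C -> C)) = min(0.1, 1) = 0.1
~C: Gödel ¬ of 0.57 = 0 (operand ≠ 0)
~~C: Gödel ¬ of 0 = 1 (operand is 0)
(C -> ~~C): 0.57 ≤ 1, so result = 1
(C -> (C -> ~~C)): 0.57 ≤ 1, so result = 1
((A /\ (C -> C)) /\ (C -> (C -> ~~C))) = min(0.1, 1) = 0.1
~B: Gödel ¬ of 0.61 = 0 (operand ≠ 0)
~A: Gödel ¬ of 0.1 = 0 (operand ≠ 0)
(B -> ~A): 0.61 > 0, so result = 0
~B: Gödel ¬ of 0.61 = 0 (operand ≠ 0)
(C -> ~B): 0.57 > 0, so result = 0
(B -> (C -> ~B)): 0.61 > 0, so result = 0
((B -> ~A) -> (B -> (C -> ~B))): 0 ≤ 0, so result = 1
(~B -> ((B -> ~A) -> (B -> (C -> ~B)))): 0 ≤ 1, so result = 1
(((A /\ (C -> C)) /\ (C -> (C -> ~~C))) /\ (~B -> ((B -> ~A) -> (B -> (C -> ~B))))) = min(0.1, 1) = 0.1
((~(A -> A) -> C) -> (((A /\ (C -> C)) /\ (C -> (C -> ~~C))) /\ (~B -> ((B -> ~A) -> (B -> (C -> ~B)))))): 1 > 0.1, so result = 0.1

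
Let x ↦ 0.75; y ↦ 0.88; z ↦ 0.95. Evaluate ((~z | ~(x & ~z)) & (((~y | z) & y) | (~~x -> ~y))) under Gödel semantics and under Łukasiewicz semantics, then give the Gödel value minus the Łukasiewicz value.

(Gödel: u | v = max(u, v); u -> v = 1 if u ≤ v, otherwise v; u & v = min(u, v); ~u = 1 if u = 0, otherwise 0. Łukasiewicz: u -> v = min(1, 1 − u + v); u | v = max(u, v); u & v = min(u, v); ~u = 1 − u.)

0.00

Gödel evaluation:
  ~z: Gödel ¬ of 0.95 = 0 (operand ≠ 0)
  ~z: Gödel ¬ of 0.95 = 0 (operand ≠ 0)
  (x & ~z) = min(0.75, 0) = 0
  ~(x & ~z): Gödel ¬ of 0 = 1 (operand is 0)
  (~z | ~(x & ~z)) = max(0, 1) = 1
  ~y: Gödel ¬ of 0.88 = 0 (operand ≠ 0)
  (~y | z) = max(0, 0.95) = 0.95
  ((~y | z) & y) = min(0.95, 0.88) = 0.88
  ~x: Gödel ¬ of 0.75 = 0 (operand ≠ 0)
  ~~x: Gödel ¬ of 0 = 1 (operand is 0)
  ~y: Gödel ¬ of 0.88 = 0 (operand ≠ 0)
  (~~x -> ~y): 1 > 0, so result = 0
  (((~y | z) & y) | (~~x -> ~y)) = max(0.88, 0) = 0.88
  ((~z | ~(x & ~z)) & (((~y | z) & y) | (~~x -> ~y))) = min(1, 0.88) = 0.88
  Gödel value = 0.88
Łukasiewicz evaluation:
  ~z: Łukasiewicz ¬ gives 1 − 0.95 = 0.05
  ~z: Łukasiewicz ¬ gives 1 − 0.95 = 0.05
  (x & ~z) = min(0.75, 0.05) = 0.05
  ~(x & ~z): Łukasiewicz ¬ gives 1 − 0.05 = 0.95
  (~z | ~(x & ~z)) = max(0.05, 0.95) = 0.95
  ~y: Łukasiewicz ¬ gives 1 − 0.88 = 0.12
  (~y | z) = max(0.12, 0.95) = 0.95
  ((~y | z) & y) = min(0.95, 0.88) = 0.88
  ~x: Łukasiewicz ¬ gives 1 − 0.75 = 0.25
  ~~x: Łukasiewicz ¬ gives 1 − 0.25 = 0.75
  ~y: Łukasiewicz ¬ gives 1 − 0.88 = 0.12
  (~~x -> ~y): min(1, 1 − 0.75 + 0.12) = 0.37
  (((~y | z) & y) | (~~x -> ~y)) = max(0.88, 0.37) = 0.88
  ((~z | ~(x & ~z)) & (((~y | z) & y) | (~~x -> ~y))) = min(0.95, 0.88) = 0.88
  Łukasiewicz value = 0.88
Difference: 0.88 − 0.88 = 0.00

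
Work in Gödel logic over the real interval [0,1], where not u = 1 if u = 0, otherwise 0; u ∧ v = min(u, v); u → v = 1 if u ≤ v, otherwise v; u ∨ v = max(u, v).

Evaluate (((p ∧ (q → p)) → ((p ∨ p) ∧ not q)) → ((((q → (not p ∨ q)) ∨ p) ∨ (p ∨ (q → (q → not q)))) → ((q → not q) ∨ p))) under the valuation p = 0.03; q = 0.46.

(q → p): 0.46 > 0.03, so result = 0.03
(p ∧ (q → p)) = min(0.03, 0.03) = 0.03
(p ∨ p) = max(0.03, 0.03) = 0.03
not q: Gödel ¬ of 0.46 = 0 (operand ≠ 0)
((p ∨ p) ∧ not q) = min(0.03, 0) = 0
((p ∧ (q → p)) → ((p ∨ p) ∧ not q)): 0.03 > 0, so result = 0
not p: Gödel ¬ of 0.03 = 0 (operand ≠ 0)
(not p ∨ q) = max(0, 0.46) = 0.46
(q → (not p ∨ q)): 0.46 ≤ 0.46, so result = 1
((q → (not p ∨ q)) ∨ p) = max(1, 0.03) = 1
not q: Gödel ¬ of 0.46 = 0 (operand ≠ 0)
(q → not q): 0.46 > 0, so result = 0
(q → (q → not q)): 0.46 > 0, so result = 0
(p ∨ (q → (q → not q))) = max(0.03, 0) = 0.03
(((q → (not p ∨ q)) ∨ p) ∨ (p ∨ (q → (q → not q)))) = max(1, 0.03) = 1
not q: Gödel ¬ of 0.46 = 0 (operand ≠ 0)
(q → not q): 0.46 > 0, so result = 0
((q → not q) ∨ p) = max(0, 0.03) = 0.03
((((q → (not p ∨ q)) ∨ p) ∨ (p ∨ (q → (q → not q)))) → ((q → not q) ∨ p)): 1 > 0.03, so result = 0.03
(((p ∧ (q → p)) → ((p ∨ p) ∧ not q)) → ((((q → (not p ∨ q)) ∨ p) ∨ (p ∨ (q → (q → not q)))) → ((q → not q) ∨ p))): 0 ≤ 0.03, so result = 1

1.00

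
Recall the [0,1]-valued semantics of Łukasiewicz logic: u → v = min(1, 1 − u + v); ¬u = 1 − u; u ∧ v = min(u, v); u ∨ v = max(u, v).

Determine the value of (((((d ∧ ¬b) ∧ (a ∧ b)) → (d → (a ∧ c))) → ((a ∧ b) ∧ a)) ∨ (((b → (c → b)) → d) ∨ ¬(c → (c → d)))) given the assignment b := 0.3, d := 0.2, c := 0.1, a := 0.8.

¬b: Łukasiewicz ¬ gives 1 − 0.3 = 0.7
(d ∧ ¬b) = min(0.2, 0.7) = 0.2
(a ∧ b) = min(0.8, 0.3) = 0.3
((d ∧ ¬b) ∧ (a ∧ b)) = min(0.2, 0.3) = 0.2
(a ∧ c) = min(0.8, 0.1) = 0.1
(d → (a ∧ c)): min(1, 1 − 0.2 + 0.1) = 0.9
(((d ∧ ¬b) ∧ (a ∧ b)) → (d → (a ∧ c))): min(1, 1 − 0.2 + 0.9) = 1
(a ∧ b) = min(0.8, 0.3) = 0.3
((a ∧ b) ∧ a) = min(0.3, 0.8) = 0.3
((((d ∧ ¬b) ∧ (a ∧ b)) → (d → (a ∧ c))) → ((a ∧ b) ∧ a)): min(1, 1 − 1 + 0.3) = 0.3
(c → b): min(1, 1 − 0.1 + 0.3) = 1
(b → (c → b)): min(1, 1 − 0.3 + 1) = 1
((b → (c → b)) → d): min(1, 1 − 1 + 0.2) = 0.2
(c → d): min(1, 1 − 0.1 + 0.2) = 1
(c → (c → d)): min(1, 1 − 0.1 + 1) = 1
¬(c → (c → d)): Łukasiewicz ¬ gives 1 − 1 = 0
(((b → (c → b)) → d) ∨ ¬(c → (c → d))) = max(0.2, 0) = 0.2
(((((d ∧ ¬b) ∧ (a ∧ b)) → (d → (a ∧ c))) → ((a ∧ b) ∧ a)) ∨ (((b → (c → b)) → d) ∨ ¬(c → (c → d)))) = max(0.3, 0.2) = 0.3

0.30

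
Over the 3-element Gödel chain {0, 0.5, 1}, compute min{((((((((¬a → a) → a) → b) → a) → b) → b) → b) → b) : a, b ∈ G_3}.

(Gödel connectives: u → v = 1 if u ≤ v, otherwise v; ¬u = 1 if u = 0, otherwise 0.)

The minimum is attained at a = 0, b = 0.5:
  ¬a: Gödel ¬ of 0 = 1 (operand is 0)
  (¬a → a): 1 > 0, so result = 0
  ((¬a → a) → a): 0 ≤ 0, so result = 1
  (((¬a → a) → a) → b): 1 > 0.5, so result = 0.5
  ((((¬a → a) → a) → b) → a): 0.5 > 0, so result = 0
  (((((¬a → a) → a) → b) → a) → b): 0 ≤ 0.5, so result = 1
  ((((((¬a → a) → a) → b) → a) → b) → b): 1 > 0.5, so result = 0.5
  (((((((¬a → a) → a) → b) → a) → b) → b) → b): 0.5 ≤ 0.5, so result = 1
  ((((((((¬a → a) → a) → b) → a) → b) → b) → b) → b): 1 > 0.5, so result = 0.5
Checking all 9 assignments confirms none give a value below 0.50.

0.50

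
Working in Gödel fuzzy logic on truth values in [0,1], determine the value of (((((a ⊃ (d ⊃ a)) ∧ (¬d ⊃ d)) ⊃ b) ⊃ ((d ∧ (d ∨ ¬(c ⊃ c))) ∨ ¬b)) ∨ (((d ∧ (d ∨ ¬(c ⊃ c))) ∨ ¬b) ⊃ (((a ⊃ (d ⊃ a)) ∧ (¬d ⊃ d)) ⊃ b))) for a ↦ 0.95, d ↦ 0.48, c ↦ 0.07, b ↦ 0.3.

1.00

(d ⊃ a): 0.48 ≤ 0.95, so result = 1
(a ⊃ (d ⊃ a)): 0.95 ≤ 1, so result = 1
¬d: Gödel ¬ of 0.48 = 0 (operand ≠ 0)
(¬d ⊃ d): 0 ≤ 0.48, so result = 1
((a ⊃ (d ⊃ a)) ∧ (¬d ⊃ d)) = min(1, 1) = 1
(((a ⊃ (d ⊃ a)) ∧ (¬d ⊃ d)) ⊃ b): 1 > 0.3, so result = 0.3
(c ⊃ c): 0.07 ≤ 0.07, so result = 1
¬(c ⊃ c): Gödel ¬ of 1 = 0 (operand ≠ 0)
(d ∨ ¬(c ⊃ c)) = max(0.48, 0) = 0.48
(d ∧ (d ∨ ¬(c ⊃ c))) = min(0.48, 0.48) = 0.48
¬b: Gödel ¬ of 0.3 = 0 (operand ≠ 0)
((d ∧ (d ∨ ¬(c ⊃ c))) ∨ ¬b) = max(0.48, 0) = 0.48
((((a ⊃ (d ⊃ a)) ∧ (¬d ⊃ d)) ⊃ b) ⊃ ((d ∧ (d ∨ ¬(c ⊃ c))) ∨ ¬b)): 0.3 ≤ 0.48, so result = 1
(c ⊃ c): 0.07 ≤ 0.07, so result = 1
¬(c ⊃ c): Gödel ¬ of 1 = 0 (operand ≠ 0)
(d ∨ ¬(c ⊃ c)) = max(0.48, 0) = 0.48
(d ∧ (d ∨ ¬(c ⊃ c))) = min(0.48, 0.48) = 0.48
¬b: Gödel ¬ of 0.3 = 0 (operand ≠ 0)
((d ∧ (d ∨ ¬(c ⊃ c))) ∨ ¬b) = max(0.48, 0) = 0.48
(d ⊃ a): 0.48 ≤ 0.95, so result = 1
(a ⊃ (d ⊃ a)): 0.95 ≤ 1, so result = 1
¬d: Gödel ¬ of 0.48 = 0 (operand ≠ 0)
(¬d ⊃ d): 0 ≤ 0.48, so result = 1
((a ⊃ (d ⊃ a)) ∧ (¬d ⊃ d)) = min(1, 1) = 1
(((a ⊃ (d ⊃ a)) ∧ (¬d ⊃ d)) ⊃ b): 1 > 0.3, so result = 0.3
(((d ∧ (d ∨ ¬(c ⊃ c))) ∨ ¬b) ⊃ (((a ⊃ (d ⊃ a)) ∧ (¬d ⊃ d)) ⊃ b)): 0.48 > 0.3, so result = 0.3
(((((a ⊃ (d ⊃ a)) ∧ (¬d ⊃ d)) ⊃ b) ⊃ ((d ∧ (d ∨ ¬(c ⊃ c))) ∨ ¬b)) ∨ (((d ∧ (d ∨ ¬(c ⊃ c))) ∨ ¬b) ⊃ (((a ⊃ (d ⊃ a)) ∧ (¬d ⊃ d)) ⊃ b))) = max(1, 0.3) = 1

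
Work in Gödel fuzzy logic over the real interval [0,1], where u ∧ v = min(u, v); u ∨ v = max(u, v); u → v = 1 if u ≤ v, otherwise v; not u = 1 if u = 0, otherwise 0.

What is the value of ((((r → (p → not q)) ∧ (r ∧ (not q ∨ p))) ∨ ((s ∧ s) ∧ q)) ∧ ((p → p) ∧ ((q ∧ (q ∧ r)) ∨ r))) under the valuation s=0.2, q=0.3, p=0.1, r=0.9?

0.20

not q: Gödel ¬ of 0.3 = 0 (operand ≠ 0)
(p → not q): 0.1 > 0, so result = 0
(r → (p → not q)): 0.9 > 0, so result = 0
not q: Gödel ¬ of 0.3 = 0 (operand ≠ 0)
(not q ∨ p) = max(0, 0.1) = 0.1
(r ∧ (not q ∨ p)) = min(0.9, 0.1) = 0.1
((r → (p → not q)) ∧ (r ∧ (not q ∨ p))) = min(0, 0.1) = 0
(s ∧ s) = min(0.2, 0.2) = 0.2
((s ∧ s) ∧ q) = min(0.2, 0.3) = 0.2
(((r → (p → not q)) ∧ (r ∧ (not q ∨ p))) ∨ ((s ∧ s) ∧ q)) = max(0, 0.2) = 0.2
(p → p): 0.1 ≤ 0.1, so result = 1
(q ∧ r) = min(0.3, 0.9) = 0.3
(q ∧ (q ∧ r)) = min(0.3, 0.3) = 0.3
((q ∧ (q ∧ r)) ∨ r) = max(0.3, 0.9) = 0.9
((p → p) ∧ ((q ∧ (q ∧ r)) ∨ r)) = min(1, 0.9) = 0.9
((((r → (p → not q)) ∧ (r ∧ (not q ∨ p))) ∨ ((s ∧ s) ∧ q)) ∧ ((p → p) ∧ ((q ∧ (q ∧ r)) ∨ r))) = min(0.2, 0.9) = 0.2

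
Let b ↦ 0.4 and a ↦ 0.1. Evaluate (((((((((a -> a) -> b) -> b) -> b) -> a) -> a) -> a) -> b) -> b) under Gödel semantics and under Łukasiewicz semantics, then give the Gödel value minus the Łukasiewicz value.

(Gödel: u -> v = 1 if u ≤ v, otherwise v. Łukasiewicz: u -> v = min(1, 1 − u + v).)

Gödel evaluation:
  (a -> a): 0.1 ≤ 0.1, so result = 1
  ((a -> a) -> b): 1 > 0.4, so result = 0.4
  (((a -> a) -> b) -> b): 0.4 ≤ 0.4, so result = 1
  ((((a -> a) -> b) -> b) -> b): 1 > 0.4, so result = 0.4
  (((((a -> a) -> b) -> b) -> b) -> a): 0.4 > 0.1, so result = 0.1
  ((((((a -> a) -> b) -> b) -> b) -> a) -> a): 0.1 ≤ 0.1, so result = 1
  (((((((a -> a) -> b) -> b) -> b) -> a) -> a) -> a): 1 > 0.1, so result = 0.1
  ((((((((a -> a) -> b) -> b) -> b) -> a) -> a) -> a) -> b): 0.1 ≤ 0.4, so result = 1
  (((((((((a -> a) -> b) -> b) -> b) -> a) -> a) -> a) -> b) -> b): 1 > 0.4, so result = 0.4
  Gödel value = 0.4
Łukasiewicz evaluation:
  (a -> a): min(1, 1 − 0.1 + 0.1) = 1
  ((a -> a) -> b): min(1, 1 − 1 + 0.4) = 0.4
  (((a -> a) -> b) -> b): min(1, 1 − 0.4 + 0.4) = 1
  ((((a -> a) -> b) -> b) -> b): min(1, 1 − 1 + 0.4) = 0.4
  (((((a -> a) -> b) -> b) -> b) -> a): min(1, 1 − 0.4 + 0.1) = 0.7
  ((((((a -> a) -> b) -> b) -> b) -> a) -> a): min(1, 1 − 0.7 + 0.1) = 0.4
  (((((((a -> a) -> b) -> b) -> b) -> a) -> a) -> a): min(1, 1 − 0.4 + 0.1) = 0.7
  ((((((((a -> a) -> b) -> b) -> b) -> a) -> a) -> a) -> b): min(1, 1 − 0.7 + 0.4) = 0.7
  (((((((((a -> a) -> b) -> b) -> b) -> a) -> a) -> a) -> b) -> b): min(1, 1 − 0.7 + 0.4) = 0.7
  Łukasiewicz value = 0.7
Difference: 0.4 − 0.7 = -0.30

-0.30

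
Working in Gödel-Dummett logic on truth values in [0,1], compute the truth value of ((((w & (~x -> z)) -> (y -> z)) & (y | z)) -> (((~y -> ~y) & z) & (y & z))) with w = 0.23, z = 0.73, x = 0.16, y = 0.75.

0.73

~x: Gödel ¬ of 0.16 = 0 (operand ≠ 0)
(~x -> z): 0 ≤ 0.73, so result = 1
(w & (~x -> z)) = min(0.23, 1) = 0.23
(y -> z): 0.75 > 0.73, so result = 0.73
((w & (~x -> z)) -> (y -> z)): 0.23 ≤ 0.73, so result = 1
(y | z) = max(0.75, 0.73) = 0.75
(((w & (~x -> z)) -> (y -> z)) & (y | z)) = min(1, 0.75) = 0.75
~y: Gödel ¬ of 0.75 = 0 (operand ≠ 0)
~y: Gödel ¬ of 0.75 = 0 (operand ≠ 0)
(~y -> ~y): 0 ≤ 0, so result = 1
((~y -> ~y) & z) = min(1, 0.73) = 0.73
(y & z) = min(0.75, 0.73) = 0.73
(((~y -> ~y) & z) & (y & z)) = min(0.73, 0.73) = 0.73
((((w & (~x -> z)) -> (y -> z)) & (y | z)) -> (((~y -> ~y) & z) & (y & z))): 0.75 > 0.73, so result = 0.73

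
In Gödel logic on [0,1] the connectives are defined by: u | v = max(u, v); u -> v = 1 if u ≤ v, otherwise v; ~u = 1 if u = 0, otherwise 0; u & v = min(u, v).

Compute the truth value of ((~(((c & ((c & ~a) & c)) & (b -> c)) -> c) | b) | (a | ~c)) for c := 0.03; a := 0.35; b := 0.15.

~a: Gödel ¬ of 0.35 = 0 (operand ≠ 0)
(c & ~a) = min(0.03, 0) = 0
((c & ~a) & c) = min(0, 0.03) = 0
(c & ((c & ~a) & c)) = min(0.03, 0) = 0
(b -> c): 0.15 > 0.03, so result = 0.03
((c & ((c & ~a) & c)) & (b -> c)) = min(0, 0.03) = 0
(((c & ((c & ~a) & c)) & (b -> c)) -> c): 0 ≤ 0.03, so result = 1
~(((c & ((c & ~a) & c)) & (b -> c)) -> c): Gödel ¬ of 1 = 0 (operand ≠ 0)
(~(((c & ((c & ~a) & c)) & (b -> c)) -> c) | b) = max(0, 0.15) = 0.15
~c: Gödel ¬ of 0.03 = 0 (operand ≠ 0)
(a | ~c) = max(0.35, 0) = 0.35
((~(((c & ((c & ~a) & c)) & (b -> c)) -> c) | b) | (a | ~c)) = max(0.15, 0.35) = 0.35

0.35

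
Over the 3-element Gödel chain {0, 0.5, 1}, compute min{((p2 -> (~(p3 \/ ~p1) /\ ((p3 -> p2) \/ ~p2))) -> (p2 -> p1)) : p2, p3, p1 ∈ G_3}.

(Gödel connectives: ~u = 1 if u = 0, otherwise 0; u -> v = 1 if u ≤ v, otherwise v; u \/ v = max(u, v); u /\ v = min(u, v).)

The minimum is attained at p2 = 1, p3 = 0, p1 = 0.5:
  ~p1: Gödel ¬ of 0.5 = 0 (operand ≠ 0)
  (p3 \/ ~p1) = max(0, 0) = 0
  ~(p3 \/ ~p1): Gödel ¬ of 0 = 1 (operand is 0)
  (p3 -> p2): 0 ≤ 1, so result = 1
  ~p2: Gödel ¬ of 1 = 0 (operand ≠ 0)
  ((p3 -> p2) \/ ~p2) = max(1, 0) = 1
  (~(p3 \/ ~p1) /\ ((p3 -> p2) \/ ~p2)) = min(1, 1) = 1
  (p2 -> (~(p3 \/ ~p1) /\ ((p3 -> p2) \/ ~p2))): 1 ≤ 1, so result = 1
  (p2 -> p1): 1 > 0.5, so result = 0.5
  ((p2 -> (~(p3 \/ ~p1) /\ ((p3 -> p2) \/ ~p2))) -> (p2 -> p1)): 1 > 0.5, so result = 0.5
Checking all 27 assignments confirms none give a value below 0.50.

0.50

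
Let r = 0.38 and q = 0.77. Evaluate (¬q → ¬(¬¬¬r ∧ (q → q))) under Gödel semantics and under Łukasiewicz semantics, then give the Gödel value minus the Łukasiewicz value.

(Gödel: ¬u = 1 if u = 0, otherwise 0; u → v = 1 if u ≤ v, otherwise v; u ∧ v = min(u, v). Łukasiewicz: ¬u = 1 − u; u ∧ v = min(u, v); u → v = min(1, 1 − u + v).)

Gödel evaluation:
  ¬q: Gödel ¬ of 0.77 = 0 (operand ≠ 0)
  ¬r: Gödel ¬ of 0.38 = 0 (operand ≠ 0)
  ¬¬r: Gödel ¬ of 0 = 1 (operand is 0)
  ¬¬¬r: Gödel ¬ of 1 = 0 (operand ≠ 0)
  (q → q): 0.77 ≤ 0.77, so result = 1
  (¬¬¬r ∧ (q → q)) = min(0, 1) = 0
  ¬(¬¬¬r ∧ (q → q)): Gödel ¬ of 0 = 1 (operand is 0)
  (¬q → ¬(¬¬¬r ∧ (q → q))): 0 ≤ 1, so result = 1
  Gödel value = 1
Łukasiewicz evaluation:
  ¬q: Łukasiewicz ¬ gives 1 − 0.77 = 0.23
  ¬r: Łukasiewicz ¬ gives 1 − 0.38 = 0.62
  ¬¬r: Łukasiewicz ¬ gives 1 − 0.62 = 0.38
  ¬¬¬r: Łukasiewicz ¬ gives 1 − 0.38 = 0.62
  (q → q): min(1, 1 − 0.77 + 0.77) = 1
  (¬¬¬r ∧ (q → q)) = min(0.62, 1) = 0.62
  ¬(¬¬¬r ∧ (q → q)): Łukasiewicz ¬ gives 1 − 0.62 = 0.38
  (¬q → ¬(¬¬¬r ∧ (q → q))): min(1, 1 − 0.23 + 0.38) = 1
  Łukasiewicz value = 1
Difference: 1 − 1 = 0.00

0.00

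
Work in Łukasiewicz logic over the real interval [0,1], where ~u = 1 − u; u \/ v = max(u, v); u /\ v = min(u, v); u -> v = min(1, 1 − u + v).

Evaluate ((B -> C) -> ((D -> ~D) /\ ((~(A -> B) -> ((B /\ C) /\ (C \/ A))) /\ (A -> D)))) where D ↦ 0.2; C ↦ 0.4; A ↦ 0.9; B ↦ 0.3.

(B -> C): min(1, 1 − 0.3 + 0.4) = 1
~D: Łukasiewicz ¬ gives 1 − 0.2 = 0.8
(D -> ~D): min(1, 1 − 0.2 + 0.8) = 1
(A -> B): min(1, 1 − 0.9 + 0.3) = 0.4
~(A -> B): Łukasiewicz ¬ gives 1 − 0.4 = 0.6
(B /\ C) = min(0.3, 0.4) = 0.3
(C \/ A) = max(0.4, 0.9) = 0.9
((B /\ C) /\ (C \/ A)) = min(0.3, 0.9) = 0.3
(~(A -> B) -> ((B /\ C) /\ (C \/ A))): min(1, 1 − 0.6 + 0.3) = 0.7
(A -> D): min(1, 1 − 0.9 + 0.2) = 0.3
((~(A -> B) -> ((B /\ C) /\ (C \/ A))) /\ (A -> D)) = min(0.7, 0.3) = 0.3
((D -> ~D) /\ ((~(A -> B) -> ((B /\ C) /\ (C \/ A))) /\ (A -> D))) = min(1, 0.3) = 0.3
((B -> C) -> ((D -> ~D) /\ ((~(A -> B) -> ((B /\ C) /\ (C \/ A))) /\ (A -> D)))): min(1, 1 − 1 + 0.3) = 0.3

0.30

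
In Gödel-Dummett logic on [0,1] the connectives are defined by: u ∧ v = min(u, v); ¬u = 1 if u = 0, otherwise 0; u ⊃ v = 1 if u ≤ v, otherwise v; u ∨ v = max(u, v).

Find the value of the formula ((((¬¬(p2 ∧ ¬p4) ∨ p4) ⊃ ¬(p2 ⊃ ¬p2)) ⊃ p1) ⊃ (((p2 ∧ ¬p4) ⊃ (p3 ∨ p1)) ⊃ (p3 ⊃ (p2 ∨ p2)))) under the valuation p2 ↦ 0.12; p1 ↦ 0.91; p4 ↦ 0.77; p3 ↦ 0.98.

0.12

¬p4: Gödel ¬ of 0.77 = 0 (operand ≠ 0)
(p2 ∧ ¬p4) = min(0.12, 0) = 0
¬(p2 ∧ ¬p4): Gödel ¬ of 0 = 1 (operand is 0)
¬¬(p2 ∧ ¬p4): Gödel ¬ of 1 = 0 (operand ≠ 0)
(¬¬(p2 ∧ ¬p4) ∨ p4) = max(0, 0.77) = 0.77
¬p2: Gödel ¬ of 0.12 = 0 (operand ≠ 0)
(p2 ⊃ ¬p2): 0.12 > 0, so result = 0
¬(p2 ⊃ ¬p2): Gödel ¬ of 0 = 1 (operand is 0)
((¬¬(p2 ∧ ¬p4) ∨ p4) ⊃ ¬(p2 ⊃ ¬p2)): 0.77 ≤ 1, so result = 1
(((¬¬(p2 ∧ ¬p4) ∨ p4) ⊃ ¬(p2 ⊃ ¬p2)) ⊃ p1): 1 > 0.91, so result = 0.91
¬p4: Gödel ¬ of 0.77 = 0 (operand ≠ 0)
(p2 ∧ ¬p4) = min(0.12, 0) = 0
(p3 ∨ p1) = max(0.98, 0.91) = 0.98
((p2 ∧ ¬p4) ⊃ (p3 ∨ p1)): 0 ≤ 0.98, so result = 1
(p2 ∨ p2) = max(0.12, 0.12) = 0.12
(p3 ⊃ (p2 ∨ p2)): 0.98 > 0.12, so result = 0.12
(((p2 ∧ ¬p4) ⊃ (p3 ∨ p1)) ⊃ (p3 ⊃ (p2 ∨ p2))): 1 > 0.12, so result = 0.12
((((¬¬(p2 ∧ ¬p4) ∨ p4) ⊃ ¬(p2 ⊃ ¬p2)) ⊃ p1) ⊃ (((p2 ∧ ¬p4) ⊃ (p3 ∨ p1)) ⊃ (p3 ⊃ (p2 ∨ p2)))): 0.91 > 0.12, so result = 0.12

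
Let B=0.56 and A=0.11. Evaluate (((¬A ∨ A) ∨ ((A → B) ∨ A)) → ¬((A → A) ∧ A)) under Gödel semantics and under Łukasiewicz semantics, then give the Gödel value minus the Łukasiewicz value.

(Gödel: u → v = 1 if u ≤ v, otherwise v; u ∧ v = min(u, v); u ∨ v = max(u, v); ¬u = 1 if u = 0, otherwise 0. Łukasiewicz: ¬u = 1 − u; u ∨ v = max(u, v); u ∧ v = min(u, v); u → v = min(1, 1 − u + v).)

-0.89

Gödel evaluation:
  ¬A: Gödel ¬ of 0.11 = 0 (operand ≠ 0)
  (¬A ∨ A) = max(0, 0.11) = 0.11
  (A → B): 0.11 ≤ 0.56, so result = 1
  ((A → B) ∨ A) = max(1, 0.11) = 1
  ((¬A ∨ A) ∨ ((A → B) ∨ A)) = max(0.11, 1) = 1
  (A → A): 0.11 ≤ 0.11, so result = 1
  ((A → A) ∧ A) = min(1, 0.11) = 0.11
  ¬((A → A) ∧ A): Gödel ¬ of 0.11 = 0 (operand ≠ 0)
  (((¬A ∨ A) ∨ ((A → B) ∨ A)) → ¬((A → A) ∧ A)): 1 > 0, so result = 0
  Gödel value = 0
Łukasiewicz evaluation:
  ¬A: Łukasiewicz ¬ gives 1 − 0.11 = 0.89
  (¬A ∨ A) = max(0.89, 0.11) = 0.89
  (A → B): min(1, 1 − 0.11 + 0.56) = 1
  ((A → B) ∨ A) = max(1, 0.11) = 1
  ((¬A ∨ A) ∨ ((A → B) ∨ A)) = max(0.89, 1) = 1
  (A → A): min(1, 1 − 0.11 + 0.11) = 1
  ((A → A) ∧ A) = min(1, 0.11) = 0.11
  ¬((A → A) ∧ A): Łukasiewicz ¬ gives 1 − 0.11 = 0.89
  (((¬A ∨ A) ∨ ((A → B) ∨ A)) → ¬((A → A) ∧ A)): min(1, 1 − 1 + 0.89) = 0.89
  Łukasiewicz value = 0.89
Difference: 0 − 0.89 = -0.89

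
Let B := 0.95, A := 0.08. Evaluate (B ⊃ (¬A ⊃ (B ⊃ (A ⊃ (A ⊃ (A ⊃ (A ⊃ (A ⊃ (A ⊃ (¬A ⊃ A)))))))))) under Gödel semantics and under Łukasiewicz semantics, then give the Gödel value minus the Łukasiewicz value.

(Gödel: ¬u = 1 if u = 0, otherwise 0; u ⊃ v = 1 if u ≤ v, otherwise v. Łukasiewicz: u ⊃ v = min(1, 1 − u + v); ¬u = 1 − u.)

Gödel evaluation:
  ¬A: Gödel ¬ of 0.08 = 0 (operand ≠ 0)
  ¬A: Gödel ¬ of 0.08 = 0 (operand ≠ 0)
  (¬A ⊃ A): 0 ≤ 0.08, so result = 1
  (A ⊃ (¬A ⊃ A)): 0.08 ≤ 1, so result = 1
  (A ⊃ (A ⊃ (¬A ⊃ A))): 0.08 ≤ 1, so result = 1
  (A ⊃ (A ⊃ (A ⊃ (¬A ⊃ A)))): 0.08 ≤ 1, so result = 1
  (A ⊃ (A ⊃ (A ⊃ (A ⊃ (¬A ⊃ A))))): 0.08 ≤ 1, so result = 1
  (A ⊃ (A ⊃ (A ⊃ (A ⊃ (A ⊃ (¬A ⊃ A)))))): 0.08 ≤ 1, so result = 1
  (A ⊃ (A ⊃ (A ⊃ (A ⊃ (A ⊃ (A ⊃ (¬A ⊃ A))))))): 0.08 ≤ 1, so result = 1
  (B ⊃ (A ⊃ (A ⊃ (A ⊃ (A ⊃ (A ⊃ (A ⊃ (¬A ⊃ A)))))))): 0.95 ≤ 1, so result = 1
  (¬A ⊃ (B ⊃ (A ⊃ (A ⊃ (A ⊃ (A ⊃ (A ⊃ (A ⊃ (¬A ⊃ A))))))))): 0 ≤ 1, so result = 1
  (B ⊃ (¬A ⊃ (B ⊃ (A ⊃ (A ⊃ (A ⊃ (A ⊃ (A ⊃ (A ⊃ (¬A ⊃ A)))))))))): 0.95 ≤ 1, so result = 1
  Gödel value = 1
Łukasiewicz evaluation:
  ¬A: Łukasiewicz ¬ gives 1 − 0.08 = 0.92
  ¬A: Łukasiewicz ¬ gives 1 − 0.08 = 0.92
  (¬A ⊃ A): min(1, 1 − 0.92 + 0.08) = 0.16
  (A ⊃ (¬A ⊃ A)): min(1, 1 − 0.08 + 0.16) = 1
  (A ⊃ (A ⊃ (¬A ⊃ A))): min(1, 1 − 0.08 + 1) = 1
  (A ⊃ (A ⊃ (A ⊃ (¬A ⊃ A)))): min(1, 1 − 0.08 + 1) = 1
  (A ⊃ (A ⊃ (A ⊃ (A ⊃ (¬A ⊃ A))))): min(1, 1 − 0.08 + 1) = 1
  (A ⊃ (A ⊃ (A ⊃ (A ⊃ (A ⊃ (¬A ⊃ A)))))): min(1, 1 − 0.08 + 1) = 1
  (A ⊃ (A ⊃ (A ⊃ (A ⊃ (A ⊃ (A ⊃ (¬A ⊃ A))))))): min(1, 1 − 0.08 + 1) = 1
  (B ⊃ (A ⊃ (A ⊃ (A ⊃ (A ⊃ (A ⊃ (A ⊃ (¬A ⊃ A)))))))): min(1, 1 − 0.95 + 1) = 1
  (¬A ⊃ (B ⊃ (A ⊃ (A ⊃ (A ⊃ (A ⊃ (A ⊃ (A ⊃ (¬A ⊃ A))))))))): min(1, 1 − 0.92 + 1) = 1
  (B ⊃ (¬A ⊃ (B ⊃ (A ⊃ (A ⊃ (A ⊃ (A ⊃ (A ⊃ (A ⊃ (¬A ⊃ A)))))))))): min(1, 1 − 0.95 + 1) = 1
  Łukasiewicz value = 1
Difference: 1 − 1 = 0.00

0.00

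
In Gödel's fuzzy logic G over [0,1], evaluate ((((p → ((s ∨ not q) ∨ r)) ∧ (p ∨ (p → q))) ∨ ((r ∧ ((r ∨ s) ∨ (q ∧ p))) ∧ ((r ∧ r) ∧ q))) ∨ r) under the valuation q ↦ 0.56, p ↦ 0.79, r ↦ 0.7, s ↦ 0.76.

0.76

not q: Gödel ¬ of 0.56 = 0 (operand ≠ 0)
(s ∨ not q) = max(0.76, 0) = 0.76
((s ∨ not q) ∨ r) = max(0.76, 0.7) = 0.76
(p → ((s ∨ not q) ∨ r)): 0.79 > 0.76, so result = 0.76
(p → q): 0.79 > 0.56, so result = 0.56
(p ∨ (p → q)) = max(0.79, 0.56) = 0.79
((p → ((s ∨ not q) ∨ r)) ∧ (p ∨ (p → q))) = min(0.76, 0.79) = 0.76
(r ∨ s) = max(0.7, 0.76) = 0.76
(q ∧ p) = min(0.56, 0.79) = 0.56
((r ∨ s) ∨ (q ∧ p)) = max(0.76, 0.56) = 0.76
(r ∧ ((r ∨ s) ∨ (q ∧ p))) = min(0.7, 0.76) = 0.7
(r ∧ r) = min(0.7, 0.7) = 0.7
((r ∧ r) ∧ q) = min(0.7, 0.56) = 0.56
((r ∧ ((r ∨ s) ∨ (q ∧ p))) ∧ ((r ∧ r) ∧ q)) = min(0.7, 0.56) = 0.56
(((p → ((s ∨ not q) ∨ r)) ∧ (p ∨ (p → q))) ∨ ((r ∧ ((r ∨ s) ∨ (q ∧ p))) ∧ ((r ∧ r) ∧ q))) = max(0.76, 0.56) = 0.76
((((p → ((s ∨ not q) ∨ r)) ∧ (p ∨ (p → q))) ∨ ((r ∧ ((r ∨ s) ∨ (q ∧ p))) ∧ ((r ∧ r) ∧ q))) ∨ r) = max(0.76, 0.7) = 0.76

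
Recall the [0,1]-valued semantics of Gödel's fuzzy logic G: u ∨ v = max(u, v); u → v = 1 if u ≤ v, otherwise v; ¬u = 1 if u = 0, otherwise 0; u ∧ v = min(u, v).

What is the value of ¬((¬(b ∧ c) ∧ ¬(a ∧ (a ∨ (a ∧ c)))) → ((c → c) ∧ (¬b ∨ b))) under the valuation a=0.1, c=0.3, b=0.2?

(b ∧ c) = min(0.2, 0.3) = 0.2
¬(b ∧ c): Gödel ¬ of 0.2 = 0 (operand ≠ 0)
(a ∧ c) = min(0.1, 0.3) = 0.1
(a ∨ (a ∧ c)) = max(0.1, 0.1) = 0.1
(a ∧ (a ∨ (a ∧ c))) = min(0.1, 0.1) = 0.1
¬(a ∧ (a ∨ (a ∧ c))): Gödel ¬ of 0.1 = 0 (operand ≠ 0)
(¬(b ∧ c) ∧ ¬(a ∧ (a ∨ (a ∧ c)))) = min(0, 0) = 0
(c → c): 0.3 ≤ 0.3, so result = 1
¬b: Gödel ¬ of 0.2 = 0 (operand ≠ 0)
(¬b ∨ b) = max(0, 0.2) = 0.2
((c → c) ∧ (¬b ∨ b)) = min(1, 0.2) = 0.2
((¬(b ∧ c) ∧ ¬(a ∧ (a ∨ (a ∧ c)))) → ((c → c) ∧ (¬b ∨ b))): 0 ≤ 0.2, so result = 1
¬((¬(b ∧ c) ∧ ¬(a ∧ (a ∨ (a ∧ c)))) → ((c → c) ∧ (¬b ∨ b))): Gödel ¬ of 1 = 0 (operand ≠ 0)

0.00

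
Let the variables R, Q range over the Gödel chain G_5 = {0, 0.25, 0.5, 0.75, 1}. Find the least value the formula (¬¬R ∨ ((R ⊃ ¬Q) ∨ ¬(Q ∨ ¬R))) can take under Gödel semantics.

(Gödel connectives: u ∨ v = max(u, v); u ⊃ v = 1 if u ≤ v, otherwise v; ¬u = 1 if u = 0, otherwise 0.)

Every assignment gives 1. For instance at R = 0, Q = 0:
  ¬R: Gödel ¬ of 0 = 1 (operand is 0)
  ¬¬R: Gödel ¬ of 1 = 0 (operand ≠ 0)
  ¬Q: Gödel ¬ of 0 = 1 (operand is 0)
  (R ⊃ ¬Q): 0 ≤ 1, so result = 1
  ¬R: Gödel ¬ of 0 = 1 (operand is 0)
  (Q ∨ ¬R) = max(0, 1) = 1
  ¬(Q ∨ ¬R): Gödel ¬ of 1 = 0 (operand ≠ 0)
  ((R ⊃ ¬Q) ∨ ¬(Q ∨ ¬R)) = max(1, 0) = 1
  (¬¬R ∨ ((R ⊃ ¬Q) ∨ ¬(Q ∨ ¬R))) = max(0, 1) = 1
All 25 assignments give value 1 — the formula is a G_5-tautology.

1.00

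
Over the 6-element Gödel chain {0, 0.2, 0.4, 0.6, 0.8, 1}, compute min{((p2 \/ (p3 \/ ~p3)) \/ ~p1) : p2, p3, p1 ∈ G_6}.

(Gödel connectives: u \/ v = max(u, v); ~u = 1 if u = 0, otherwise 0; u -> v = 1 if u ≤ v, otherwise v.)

The minimum is attained at p2 = 0, p3 = 0.2, p1 = 0.2:
  ~p3: Gödel ¬ of 0.2 = 0 (operand ≠ 0)
  (p3 \/ ~p3) = max(0.2, 0) = 0.2
  (p2 \/ (p3 \/ ~p3)) = max(0, 0.2) = 0.2
  ~p1: Gödel ¬ of 0.2 = 0 (operand ≠ 0)
  ((p2 \/ (p3 \/ ~p3)) \/ ~p1) = max(0.2, 0) = 0.2
Checking all 216 assignments confirms none give a value below 0.20.

0.20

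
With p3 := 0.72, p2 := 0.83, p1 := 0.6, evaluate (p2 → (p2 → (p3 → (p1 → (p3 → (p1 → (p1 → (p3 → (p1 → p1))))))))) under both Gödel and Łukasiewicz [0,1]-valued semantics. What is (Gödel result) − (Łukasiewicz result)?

0.00

Gödel evaluation:
  (p1 → p1): 0.6 ≤ 0.6, so result = 1
  (p3 → (p1 → p1)): 0.72 ≤ 1, so result = 1
  (p1 → (p3 → (p1 → p1))): 0.6 ≤ 1, so result = 1
  (p1 → (p1 → (p3 → (p1 → p1)))): 0.6 ≤ 1, so result = 1
  (p3 → (p1 → (p1 → (p3 → (p1 → p1))))): 0.72 ≤ 1, so result = 1
  (p1 → (p3 → (p1 → (p1 → (p3 → (p1 → p1)))))): 0.6 ≤ 1, so result = 1
  (p3 → (p1 → (p3 → (p1 → (p1 → (p3 → (p1 → p1))))))): 0.72 ≤ 1, so result = 1
  (p2 → (p3 → (p1 → (p3 → (p1 → (p1 → (p3 → (p1 → p1)))))))): 0.83 ≤ 1, so result = 1
  (p2 → (p2 → (p3 → (p1 → (p3 → (p1 → (p1 → (p3 → (p1 → p1))))))))): 0.83 ≤ 1, so result = 1
  Gödel value = 1
Łukasiewicz evaluation:
  (p1 → p1): min(1, 1 − 0.6 + 0.6) = 1
  (p3 → (p1 → p1)): min(1, 1 − 0.72 + 1) = 1
  (p1 → (p3 → (p1 → p1))): min(1, 1 − 0.6 + 1) = 1
  (p1 → (p1 → (p3 → (p1 → p1)))): min(1, 1 − 0.6 + 1) = 1
  (p3 → (p1 → (p1 → (p3 → (p1 → p1))))): min(1, 1 − 0.72 + 1) = 1
  (p1 → (p3 → (p1 → (p1 → (p3 → (p1 → p1)))))): min(1, 1 − 0.6 + 1) = 1
  (p3 → (p1 → (p3 → (p1 → (p1 → (p3 → (p1 → p1))))))): min(1, 1 − 0.72 + 1) = 1
  (p2 → (p3 → (p1 → (p3 → (p1 → (p1 → (p3 → (p1 → p1)))))))): min(1, 1 − 0.83 + 1) = 1
  (p2 → (p2 → (p3 → (p1 → (p3 → (p1 → (p1 → (p3 → (p1 → p1))))))))): min(1, 1 − 0.83 + 1) = 1
  Łukasiewicz value = 1
Difference: 1 − 1 = 0.00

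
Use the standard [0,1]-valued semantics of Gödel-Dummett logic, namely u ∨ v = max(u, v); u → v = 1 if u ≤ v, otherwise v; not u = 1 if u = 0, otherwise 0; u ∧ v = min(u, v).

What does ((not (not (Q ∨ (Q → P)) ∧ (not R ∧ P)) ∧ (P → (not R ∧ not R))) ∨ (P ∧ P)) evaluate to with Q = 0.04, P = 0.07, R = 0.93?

0.07

(Q → P): 0.04 ≤ 0.07, so result = 1
(Q ∨ (Q → P)) = max(0.04, 1) = 1
not (Q ∨ (Q → P)): Gödel ¬ of 1 = 0 (operand ≠ 0)
not R: Gödel ¬ of 0.93 = 0 (operand ≠ 0)
(not R ∧ P) = min(0, 0.07) = 0
(not (Q ∨ (Q → P)) ∧ (not R ∧ P)) = min(0, 0) = 0
not (not (Q ∨ (Q → P)) ∧ (not R ∧ P)): Gödel ¬ of 0 = 1 (operand is 0)
not R: Gödel ¬ of 0.93 = 0 (operand ≠ 0)
not R: Gödel ¬ of 0.93 = 0 (operand ≠ 0)
(not R ∧ not R) = min(0, 0) = 0
(P → (not R ∧ not R)): 0.07 > 0, so result = 0
(not (not (Q ∨ (Q → P)) ∧ (not R ∧ P)) ∧ (P → (not R ∧ not R))) = min(1, 0) = 0
(P ∧ P) = min(0.07, 0.07) = 0.07
((not (not (Q ∨ (Q → P)) ∧ (not R ∧ P)) ∧ (P → (not R ∧ not R))) ∨ (P ∧ P)) = max(0, 0.07) = 0.07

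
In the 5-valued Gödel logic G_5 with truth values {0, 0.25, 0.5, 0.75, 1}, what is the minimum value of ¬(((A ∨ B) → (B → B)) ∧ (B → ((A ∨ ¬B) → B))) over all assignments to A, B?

0.00

The minimum is attained at A = 0, B = 0:
  (A ∨ B) = max(0, 0) = 0
  (B → B): 0 ≤ 0, so result = 1
  ((A ∨ B) → (B → B)): 0 ≤ 1, so result = 1
  ¬B: Gödel ¬ of 0 = 1 (operand is 0)
  (A ∨ ¬B) = max(0, 1) = 1
  ((A ∨ ¬B) → B): 1 > 0, so result = 0
  (B → ((A ∨ ¬B) → B)): 0 ≤ 0, so result = 1
  (((A ∨ B) → (B → B)) ∧ (B → ((A ∨ ¬B) → B))) = min(1, 1) = 1
  ¬(((A ∨ B) → (B → B)) ∧ (B → ((A ∨ ¬B) → B))): Gödel ¬ of 1 = 0 (operand ≠ 0)
Checking all 25 assignments confirms none give a value below 0.00.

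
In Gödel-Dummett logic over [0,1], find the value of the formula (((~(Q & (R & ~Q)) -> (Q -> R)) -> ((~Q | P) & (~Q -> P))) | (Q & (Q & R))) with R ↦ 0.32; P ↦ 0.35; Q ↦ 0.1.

~Q: Gödel ¬ of 0.1 = 0 (operand ≠ 0)
(R & ~Q) = min(0.32, 0) = 0
(Q & (R & ~Q)) = min(0.1, 0) = 0
~(Q & (R & ~Q)): Gödel ¬ of 0 = 1 (operand is 0)
(Q -> R): 0.1 ≤ 0.32, so result = 1
(~(Q & (R & ~Q)) -> (Q -> R)): 1 ≤ 1, so result = 1
~Q: Gödel ¬ of 0.1 = 0 (operand ≠ 0)
(~Q | P) = max(0, 0.35) = 0.35
~Q: Gödel ¬ of 0.1 = 0 (operand ≠ 0)
(~Q -> P): 0 ≤ 0.35, so result = 1
((~Q | P) & (~Q -> P)) = min(0.35, 1) = 0.35
((~(Q & (R & ~Q)) -> (Q -> R)) -> ((~Q | P) & (~Q -> P))): 1 > 0.35, so result = 0.35
(Q & R) = min(0.1, 0.32) = 0.1
(Q & (Q & R)) = min(0.1, 0.1) = 0.1
(((~(Q & (R & ~Q)) -> (Q -> R)) -> ((~Q | P) & (~Q -> P))) | (Q & (Q & R))) = max(0.35, 0.1) = 0.35

0.35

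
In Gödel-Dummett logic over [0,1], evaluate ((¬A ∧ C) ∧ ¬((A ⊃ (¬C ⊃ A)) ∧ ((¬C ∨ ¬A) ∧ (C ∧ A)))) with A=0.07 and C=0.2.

¬A: Gödel ¬ of 0.07 = 0 (operand ≠ 0)
(¬A ∧ C) = min(0, 0.2) = 0
¬C: Gödel ¬ of 0.2 = 0 (operand ≠ 0)
(¬C ⊃ A): 0 ≤ 0.07, so result = 1
(A ⊃ (¬C ⊃ A)): 0.07 ≤ 1, so result = 1
¬C: Gödel ¬ of 0.2 = 0 (operand ≠ 0)
¬A: Gödel ¬ of 0.07 = 0 (operand ≠ 0)
(¬C ∨ ¬A) = max(0, 0) = 0
(C ∧ A) = min(0.2, 0.07) = 0.07
((¬C ∨ ¬A) ∧ (C ∧ A)) = min(0, 0.07) = 0
((A ⊃ (¬C ⊃ A)) ∧ ((¬C ∨ ¬A) ∧ (C ∧ A))) = min(1, 0) = 0
¬((A ⊃ (¬C ⊃ A)) ∧ ((¬C ∨ ¬A) ∧ (C ∧ A))): Gödel ¬ of 0 = 1 (operand is 0)
((¬A ∧ C) ∧ ¬((A ⊃ (¬C ⊃ A)) ∧ ((¬C ∨ ¬A) ∧ (C ∧ A)))) = min(0, 1) = 0

0.00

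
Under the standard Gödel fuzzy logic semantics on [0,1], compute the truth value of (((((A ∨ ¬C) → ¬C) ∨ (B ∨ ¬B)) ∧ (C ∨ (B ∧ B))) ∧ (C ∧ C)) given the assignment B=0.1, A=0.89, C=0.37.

¬C: Gödel ¬ of 0.37 = 0 (operand ≠ 0)
(A ∨ ¬C) = max(0.89, 0) = 0.89
¬C: Gödel ¬ of 0.37 = 0 (operand ≠ 0)
((A ∨ ¬C) → ¬C): 0.89 > 0, so result = 0
¬B: Gödel ¬ of 0.1 = 0 (operand ≠ 0)
(B ∨ ¬B) = max(0.1, 0) = 0.1
(((A ∨ ¬C) → ¬C) ∨ (B ∨ ¬B)) = max(0, 0.1) = 0.1
(B ∧ B) = min(0.1, 0.1) = 0.1
(C ∨ (B ∧ B)) = max(0.37, 0.1) = 0.37
((((A ∨ ¬C) → ¬C) ∨ (B ∨ ¬B)) ∧ (C ∨ (B ∧ B))) = min(0.1, 0.37) = 0.1
(C ∧ C) = min(0.37, 0.37) = 0.37
(((((A ∨ ¬C) → ¬C) ∨ (B ∨ ¬B)) ∧ (C ∨ (B ∧ B))) ∧ (C ∧ C)) = min(0.1, 0.37) = 0.1

0.10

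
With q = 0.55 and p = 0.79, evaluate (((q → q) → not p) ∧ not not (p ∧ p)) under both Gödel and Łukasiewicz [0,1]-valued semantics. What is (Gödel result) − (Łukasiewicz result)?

Gödel evaluation:
  (q → q): 0.55 ≤ 0.55, so result = 1
  not p: Gödel ¬ of 0.79 = 0 (operand ≠ 0)
  ((q → q) → not p): 1 > 0, so result = 0
  (p ∧ p) = min(0.79, 0.79) = 0.79
  not (p ∧ p): Gödel ¬ of 0.79 = 0 (operand ≠ 0)
  not not (p ∧ p): Gödel ¬ of 0 = 1 (operand is 0)
  (((q → q) → not p) ∧ not not (p ∧ p)) = min(0, 1) = 0
  Gödel value = 0
Łukasiewicz evaluation:
  (q → q): min(1, 1 − 0.55 + 0.55) = 1
  not p: Łukasiewicz ¬ gives 1 − 0.79 = 0.21
  ((q → q) → not p): min(1, 1 − 1 + 0.21) = 0.21
  (p ∧ p) = min(0.79, 0.79) = 0.79
  not (p ∧ p): Łukasiewicz ¬ gives 1 − 0.79 = 0.21
  not not (p ∧ p): Łukasiewicz ¬ gives 1 − 0.21 = 0.79
  (((q → q) → not p) ∧ not not (p ∧ p)) = min(0.21, 0.79) = 0.21
  Łukasiewicz value = 0.21
Difference: 0 − 0.21 = -0.21

-0.21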